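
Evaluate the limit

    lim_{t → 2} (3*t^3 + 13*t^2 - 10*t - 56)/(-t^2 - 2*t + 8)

-13

Direct substitution gives 0/0, so factor. Both numerator and denominator have (t - 2) as a factor.
After cancelling, the expression reduces to (3*t^2 + 19*t + 28)/(-t - 4).
Substituting t = 2 gives -13.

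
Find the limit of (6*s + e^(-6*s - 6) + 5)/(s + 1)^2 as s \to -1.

18

Direct substitution gives 0/0.
Apply L'Hôpital: lim (6 - 6*e^(-6*s - 6))/(2*s + 2), still 0/0.
After 2 applications of L'Hôpital's rule the quotient is (36*e^(-6*s - 6))/(2); substituting s = -1 gives 18.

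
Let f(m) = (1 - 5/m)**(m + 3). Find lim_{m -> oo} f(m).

e^(-5)

Write it as [(1 - 5/m)^m]^(1) · (1 - 5/m)^(3). The bracketed term tends to e^(-5) and the second factor to 1, so the limit is e^(-5).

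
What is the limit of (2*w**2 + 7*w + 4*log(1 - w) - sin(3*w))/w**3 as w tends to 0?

19/6

Substitution gives 0/0 (the numerator vanishes to order 3).
Expand each term to order w^3: the coefficient of w^3 in −sin(3w) is 9/2 and in 4·ln(1 - w) is -4/3.
Lower-order terms cancel with the polynomial part, so the numerator is (19/6)·w^3 + o(w^3), and the limit is (19/6)/(1) = 19/6.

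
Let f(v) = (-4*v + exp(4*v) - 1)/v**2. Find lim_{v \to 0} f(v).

Direct substitution gives 0/0.
Apply L'Hôpital: lim (4*e^(4*v) - 4)/(2*v), still 0/0.
After 2 applications of L'Hôpital's rule the quotient is (16*e^(4*v))/(2); substituting v = 0 gives 8.

8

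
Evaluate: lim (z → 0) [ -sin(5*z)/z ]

-5

Substitution gives 0/0.
Write it as (5/(-1))·sin(5z)/(5z); since sin(u)/u → 1, the limit is -5.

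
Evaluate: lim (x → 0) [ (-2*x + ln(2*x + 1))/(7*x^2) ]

Direct substitution gives 0/0.
Apply L'Hôpital: lim (-2 + 2/(2*x + 1))/(14*x), still 0/0.
After 2 applications of L'Hôpital's rule the quotient is (-4/(2*x + 1)^2)/(14); substituting x = 0 gives -2/7.

-2/7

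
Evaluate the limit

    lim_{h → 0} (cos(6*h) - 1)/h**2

-18

Direct substitution gives 0/0.
Apply L'Hôpital: lim (-6*sin(6*h))/(2*h), still 0/0.
After 2 applications of L'Hôpital's rule the quotient is (-36*cos(6*h))/(2); substituting h = 0 gives -18.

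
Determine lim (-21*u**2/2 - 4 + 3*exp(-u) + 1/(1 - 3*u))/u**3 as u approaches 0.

Substitution gives 0/0 (the numerator vanishes to order 3).
Expand each term to order u^3: the coefficient of u^3 in 1/(1 - 3u) is 27 and in 3·e^(-u) is -1/2.
Lower-order terms cancel with the polynomial part, so the numerator is (53/2)·u^3 + o(u^3), and the limit is (53/2)/(1) = 53/2.

53/2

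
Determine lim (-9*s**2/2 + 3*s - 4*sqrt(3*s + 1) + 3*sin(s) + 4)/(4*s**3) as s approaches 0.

Substitution gives 0/0; apply L'Hôpital's rule 3 times.
After differentiating numerator and denominator 3 times the quotient is (-3*cos(s) - 81/(2*(3*s + 1)^(5/2)))/(24); at s = 0 this is -29/16.

-29/16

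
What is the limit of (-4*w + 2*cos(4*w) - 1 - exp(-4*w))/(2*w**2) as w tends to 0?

-12

Substitution gives 0/0 (the numerator vanishes to order 2).
Expand each term to order w^2: the coefficient of w^2 in −e^(-4w) is -8 and in 2·cos(4w) is -16.
Lower-order terms cancel with the polynomial part, so the numerator is (-24)·w^2 + o(w^2), and the limit is (-24)/(2) = -12.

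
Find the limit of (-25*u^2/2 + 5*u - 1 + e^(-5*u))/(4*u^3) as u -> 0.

Direct substitution gives 0/0.
Apply L'Hôpital: lim (-25*u + 5 - 5*e^(-5*u))/(12*u^2), still 0/0.
Apply L'Hôpital: lim (-25 + 25*e^(-5*u))/(24*u), still 0/0.
After 3 applications of L'Hôpital's rule the quotient is (-125*e^(-5*u))/(24); substituting u = 0 gives -125/24.

-125/24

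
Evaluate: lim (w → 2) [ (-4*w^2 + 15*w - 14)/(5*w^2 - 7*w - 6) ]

-1/13

At w = 2 both the top and bottom vanish — a removable singularity. Factoring out (w - 2) from each leaves (7 - 4*w)/(5*w + 3), which at w = 2 equals -1/13.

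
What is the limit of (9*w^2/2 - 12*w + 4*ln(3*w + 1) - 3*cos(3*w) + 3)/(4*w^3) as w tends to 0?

Substitution gives 0/0; apply L'Hôpital's rule 3 times.
After differentiating numerator and denominator 3 times the quotient is (-81*sin(3*w) + 216/(3*w + 1)^3)/(24); at w = 0 this is 9.

9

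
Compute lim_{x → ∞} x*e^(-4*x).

0

Write as x^1/e^{4x}, an ∞/∞ form.
Exponential growth dominates any polynomial, so repeated L'Hôpital (or the standard result) gives 0.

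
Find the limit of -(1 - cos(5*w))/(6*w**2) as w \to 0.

-25/12

Substitution gives 0/0.
Use (1 − cos u)/u² → 1/2 with u = 5w: the limit is 5²/(2·(-6)) = -25/12.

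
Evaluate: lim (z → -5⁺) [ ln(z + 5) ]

As z → -5⁺, z + 5 → 0⁺ and ln(z + 5) → −∞.
Multiplying by 1 gives -∞.

-∞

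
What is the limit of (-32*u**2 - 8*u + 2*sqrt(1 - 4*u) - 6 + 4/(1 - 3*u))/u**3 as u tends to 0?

Substitution gives 0/0; apply L'Hôpital's rule 3 times.
After differentiating numerator and denominator 3 times the quotient is (648/(3*u - 1)^4 - 48/(1 - 4*u)^(5/2))/(6); at u = 0 this is 100.

100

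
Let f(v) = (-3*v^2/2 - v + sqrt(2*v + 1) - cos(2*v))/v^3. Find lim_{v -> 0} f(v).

1/2

Substitution gives 0/0 (the numerator vanishes to order 3).
Expand each term to order v^3: the coefficient of v^3 in √(1 + 2v) is 1/2 and in −cos(2v) is 0.
Lower-order terms cancel with the polynomial part, so the numerator is (1/2)·v^3 + o(v^3), and the limit is (1/2)/(1) = 1/2.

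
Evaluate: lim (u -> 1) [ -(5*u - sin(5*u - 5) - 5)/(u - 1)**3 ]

-125/6

Direct substitution gives 0/0.
Apply L'Hôpital: lim (5 - 5*cos(5*u - 5))/(-3*(u - 1)^2), still 0/0.
Apply L'Hôpital: lim (25*sin(5*u - 5))/(6 - 6*u), still 0/0.
After 3 applications of L'Hôpital's rule the quotient is (125*cos(5*u - 5))/(-6); substituting u = 1 gives -125/6.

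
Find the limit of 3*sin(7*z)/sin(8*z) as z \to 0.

Substitution gives 0/0.
Divide numerator and denominator by z: sin(7z)/z → 7 and sin(8z)/z → 8, so the limit is 3·7/8 = 21/8.

21/8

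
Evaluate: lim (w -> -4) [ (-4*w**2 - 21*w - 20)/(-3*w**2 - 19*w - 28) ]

11/5

At w = -4 both the top and bottom vanish — a removable singularity. Factoring out (w + 4) from each leaves (-4*w - 5)/(-3*w - 7), which at w = -4 equals 11/5.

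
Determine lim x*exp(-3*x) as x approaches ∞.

Write as x^1/e^{3x}, an ∞/∞ form.
Exponential growth dominates any polynomial, so repeated L'Hôpital (or the standard result) gives 0.

0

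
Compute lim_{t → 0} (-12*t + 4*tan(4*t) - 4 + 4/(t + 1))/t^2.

4

Substitution gives 0/0; apply L'Hôpital's rule 2 times.
After differentiating numerator and denominator 2 times the quotient is (128*tan(4*t)/cos(4*t)^2 + 8/(t + 1)^3)/(2); at t = 0 this is 4.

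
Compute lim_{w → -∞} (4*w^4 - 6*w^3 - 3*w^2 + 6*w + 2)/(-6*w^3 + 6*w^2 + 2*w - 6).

The numerator has higher degree (4 > 3); the quotient behaves like (4/(-6))·w^1 for large |w|.
As w → −∞ this diverges to ∞.

∞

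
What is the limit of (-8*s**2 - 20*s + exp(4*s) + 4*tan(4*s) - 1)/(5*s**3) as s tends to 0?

Substitution gives 0/0; apply L'Hôpital's rule 3 times.
After differentiating numerator and denominator 3 times the quotient is (64*e^(4*s) + 1536*tan(4*s)^4 + 2048*tan(4*s)^2 + 512)/(30); at s = 0 this is 96/5.

96/5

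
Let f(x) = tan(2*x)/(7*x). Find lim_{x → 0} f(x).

Substitution gives 0/0.
Since tan(u)/u → 1 as u → 0, tan(2x)/(2x) → 1 and the limit is 2/7.

2/7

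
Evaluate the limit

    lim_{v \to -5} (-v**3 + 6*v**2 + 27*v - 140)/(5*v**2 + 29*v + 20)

At v = -5 both the top and bottom vanish — a removable singularity. Factoring out (v + 5) from each leaves (-v^2 + 11*v - 28)/(5*v + 4), which at v = -5 equals 36/7.

36/7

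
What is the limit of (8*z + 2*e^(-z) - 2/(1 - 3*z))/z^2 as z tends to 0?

-17

Substitution gives 0/0; apply L'Hôpital's rule 2 times.
After differentiating numerator and denominator 2 times the quotient is (2*e^(-z) + 36/(3*z - 1)^3)/(2); at z = 0 this is -17.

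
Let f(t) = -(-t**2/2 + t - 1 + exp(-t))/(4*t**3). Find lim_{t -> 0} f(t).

Direct substitution gives 0/0.
Apply L'Hôpital: lim (-t + 1 - e^(-t))/(-12*t^2), still 0/0.
Apply L'Hôpital: lim (-1 + e^(-t))/(-24*t), still 0/0.
After 3 applications of L'Hôpital's rule the quotient is (-e^(-t))/(-24); substituting t = 0 gives 1/24.

1/24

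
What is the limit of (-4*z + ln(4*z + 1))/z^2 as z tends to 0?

Direct substitution gives 0/0.
Apply L'Hôpital: lim (-4 + 4/(4*z + 1))/(2*z), still 0/0.
After 2 applications of L'Hôpital's rule the quotient is (-16/(4*z + 1)^2)/(2); substituting z = 0 gives -8.

-8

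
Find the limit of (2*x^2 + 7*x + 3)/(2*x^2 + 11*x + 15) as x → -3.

Direct substitution gives 0/0, so factor. Both numerator and denominator have (x + 3) as a factor.
After cancelling, the expression reduces to (2*x + 1)/(2*x + 5).
Substituting x = -3 gives 5.

5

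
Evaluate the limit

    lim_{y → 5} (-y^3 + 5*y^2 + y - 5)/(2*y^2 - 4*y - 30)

-3/2

Direct substitution gives 0/0, so factor. Both numerator and denominator have (y - 5) as a factor.
After cancelling, the expression reduces to (1 - y^2)/(2*y + 6).
Substituting y = 5 gives -3/2.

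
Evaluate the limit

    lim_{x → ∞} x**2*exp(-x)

Write as x^2/e^{1x}, an ∞/∞ form.
Exponential growth dominates any polynomial, so repeated L'Hôpital (or the standard result) gives 0.

0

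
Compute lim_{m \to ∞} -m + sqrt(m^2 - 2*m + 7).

This has the form ∞ − ∞. Multiply and divide by the conjugate √(m^2 - 2*m + 7) + m.
That gives (-2m + 7) / (√(m^2 - 2*m + 7) + m).
Divide numerator and denominator by m: the limit is -2/(2·1) = -1.

-1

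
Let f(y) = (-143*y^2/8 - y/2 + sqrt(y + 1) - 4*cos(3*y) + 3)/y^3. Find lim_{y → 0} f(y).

1/16

Substitution gives 0/0; apply L'Hôpital's rule 3 times.
After differentiating numerator and denominator 3 times the quotient is (-108*sin(3*y) + 3/(8*(y + 1)^(5/2)))/(6); at y = 0 this is 1/16.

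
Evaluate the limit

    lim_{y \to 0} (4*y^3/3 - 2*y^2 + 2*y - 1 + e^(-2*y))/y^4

2/3

Direct substitution gives 0/0.
Apply L'Hôpital: lim (4*y^2 - 4*y + 2 - 2*e^(-2*y))/(4*y^3), still 0/0.
Apply L'Hôpital: lim (8*y - 4 + 4*e^(-2*y))/(12*y^2), still 0/0.
Apply L'Hôpital: lim (8 - 8*e^(-2*y))/(24*y), still 0/0.
After 4 applications of L'Hôpital's rule the quotient is (16*e^(-2*y))/(24); substituting y = 0 gives 2/3.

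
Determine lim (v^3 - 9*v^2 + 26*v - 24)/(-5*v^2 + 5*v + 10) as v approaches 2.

At v = 2 both the top and bottom vanish — a removable singularity. Factoring out (v - 2) from each leaves (v^2 - 7*v + 12)/(-5*v - 5), which at v = 2 equals -2/15.

-2/15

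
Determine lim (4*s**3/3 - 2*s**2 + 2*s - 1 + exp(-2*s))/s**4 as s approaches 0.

Direct substitution gives 0/0.
Apply L'Hôpital: lim (4*s^2 - 4*s + 2 - 2*e^(-2*s))/(4*s^3), still 0/0.
Apply L'Hôpital: lim (8*s - 4 + 4*e^(-2*s))/(12*s^2), still 0/0.
Apply L'Hôpital: lim (8 - 8*e^(-2*s))/(24*s), still 0/0.
After 4 applications of L'Hôpital's rule the quotient is (16*e^(-2*s))/(24); substituting s = 0 gives 2/3.

2/3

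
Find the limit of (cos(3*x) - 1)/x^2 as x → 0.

Direct substitution gives 0/0.
Apply L'Hôpital: lim (-3*sin(3*x))/(2*x), still 0/0.
After 2 applications of L'Hôpital's rule the quotient is (-9*cos(3*x))/(2); substituting x = 0 gives -9/2.

-9/2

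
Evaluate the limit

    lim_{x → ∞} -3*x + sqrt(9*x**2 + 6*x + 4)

1

An ∞ − ∞ form. Rationalising with the conjugate, the difference becomes (6x + 4) / (√(9*x^2 + 6*x + 4) + 3x).
For large x the denominator behaves like 2·3x, so the quotient tends to 6/6 = 1.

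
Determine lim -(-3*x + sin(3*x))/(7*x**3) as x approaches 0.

Direct substitution gives 0/0.
Apply L'Hôpital: lim (3*cos(3*x) - 3)/(-21*x^2), still 0/0.
Apply L'Hôpital: lim (-9*sin(3*x))/(-42*x), still 0/0.
After 3 applications of L'Hôpital's rule the quotient is (-27*cos(3*x))/(-42); substituting x = 0 gives 9/14.

9/14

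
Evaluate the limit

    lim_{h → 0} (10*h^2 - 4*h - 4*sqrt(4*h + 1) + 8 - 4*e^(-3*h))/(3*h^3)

Substitution gives 0/0 (the numerator vanishes to order 3).
Expand each term to order h^3: the coefficient of h^3 in -4·√(1 + 4h) is -16 and in -4·e^(-3h) is 18.
Lower-order terms cancel with the polynomial part, so the numerator is (2)·h^3 + o(h^3), and the limit is (2)/(3) = 2/3.

2/3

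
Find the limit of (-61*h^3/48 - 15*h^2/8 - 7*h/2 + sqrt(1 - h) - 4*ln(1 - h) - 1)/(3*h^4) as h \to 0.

41/128

Substitution gives 0/0; apply L'Hôpital's rule 4 times.
After differentiating numerator and denominator 4 times the quotient is (24/(1 - h)^4 - 15*(h - 1)^4/(16*(1 - h)^(15/2)))/(72); at h = 0 this is 41/128.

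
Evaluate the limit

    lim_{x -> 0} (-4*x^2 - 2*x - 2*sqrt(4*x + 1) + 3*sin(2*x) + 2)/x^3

-12

Substitution gives 0/0 (the numerator vanishes to order 3).
Expand each term to order x^3: the coefficient of x^3 in -2·√(1 + 4x) is -8 and in 3·sin(2x) is -4.
Lower-order terms cancel with the polynomial part, so the numerator is (-12)·x^3 + o(x^3), and the limit is (-12)/(1) = -12.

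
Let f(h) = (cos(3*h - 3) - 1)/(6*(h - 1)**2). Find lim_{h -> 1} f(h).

Direct substitution gives 0/0.
Apply L'Hôpital: lim (-3*sin(3*h - 3))/(12*h - 12), still 0/0.
After 2 applications of L'Hôpital's rule the quotient is (-9*cos(3*h - 3))/(12); substituting h = 1 gives -3/4.

-3/4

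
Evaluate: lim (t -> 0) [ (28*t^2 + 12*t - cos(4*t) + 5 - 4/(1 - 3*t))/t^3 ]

Substitution gives 0/0 (the numerator vanishes to order 3).
Expand each term to order t^3: the coefficient of t^3 in −cos(4t) is 0 and in -4·1/(1 - 3t) is -108.
Lower-order terms cancel with the polynomial part, so the numerator is (-108)·t^3 + o(t^3), and the limit is (-108)/(1) = -108.

-108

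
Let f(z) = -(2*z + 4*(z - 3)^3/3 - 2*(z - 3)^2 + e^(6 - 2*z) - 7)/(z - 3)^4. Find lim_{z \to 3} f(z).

Direct substitution gives 0/0.
Apply L'Hôpital: lim (-4*z + 4*(z - 3)^2 - 2*e^(6 - 2*z) + 14)/(-4*(z - 3)^3), still 0/0.
Apply L'Hôpital: lim (8*z + 4*e^(6 - 2*z) - 28)/(-12*(z - 3)^2), still 0/0.
Apply L'Hôpital: lim (8 - 8*e^(6 - 2*z))/(72 - 24*z), still 0/0.
After 4 applications of L'Hôpital's rule the quotient is (16*e^(6 - 2*z))/(-24); substituting z = 3 gives -2/3.

-2/3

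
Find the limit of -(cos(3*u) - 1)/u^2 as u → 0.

9/2

Direct substitution gives 0/0.
Apply L'Hôpital: lim (-3*sin(3*u))/(-2*u), still 0/0.
After 2 applications of L'Hôpital's rule the quotient is (-9*cos(3*u))/(-2); substituting u = 0 gives 9/2.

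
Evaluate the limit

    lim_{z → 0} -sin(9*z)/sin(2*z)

Substitution gives 0/0.
Divide numerator and denominator by z: sin(9z)/z → 9 and sin(2z)/z → 2, so the limit is -1·9/2 = -9/2.

-9/2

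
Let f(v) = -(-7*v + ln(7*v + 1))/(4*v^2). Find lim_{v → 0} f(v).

Direct substitution gives 0/0.
Apply L'Hôpital: lim (-7 + 7/(7*v + 1))/(-8*v), still 0/0.
After 2 applications of L'Hôpital's rule the quotient is (-49/(7*v + 1)^2)/(-8); substituting v = 0 gives 49/8.

49/8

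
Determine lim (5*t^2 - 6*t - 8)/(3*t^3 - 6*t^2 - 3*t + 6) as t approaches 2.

14/9

At t = 2 both the top and bottom vanish — a removable singularity. Factoring out (t - 2) from each leaves (5*t + 4)/(3*t^2 - 3), which at t = 2 equals 14/9.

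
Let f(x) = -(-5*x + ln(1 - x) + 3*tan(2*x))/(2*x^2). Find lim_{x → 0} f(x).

Substitution gives 0/0; apply L'Hôpital's rule 2 times.
After differentiating numerator and denominator 2 times the quotient is (24*tan(2*x)/cos(2*x)^2 - 1/(x - 1)^2)/(-4); at x = 0 this is 1/4.

1/4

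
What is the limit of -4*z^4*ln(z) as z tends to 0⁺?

This is a 0·(−∞) form. Rewrite as -4·ln(z) / z^(−4) and apply L'Hôpital:
the derivative quotient is -4·(1/z) / (−4·z^(−5)) = (4/4)·z^4 → 0.

0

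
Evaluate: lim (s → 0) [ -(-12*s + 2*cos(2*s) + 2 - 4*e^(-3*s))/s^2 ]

Substitution gives 0/0 (the numerator vanishes to order 2).
Expand each term to order s^2: the coefficient of s^2 in -4·e^(-3s) is -18 and in 2·cos(2s) is -4.
Lower-order terms cancel with the polynomial part, so the numerator is (-22)·s^2 + o(s^2), and the limit is (-22)/(-1) = 22.

22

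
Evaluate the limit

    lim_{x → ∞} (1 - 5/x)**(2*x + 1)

e^(-10)

Let L be the limit and take ln: ln L = lim (2x + 1)·ln(1 - 5/x) = lim (2x + 1)·(-5/x + O(1/x²)) = -10.
Hence L = e^(-10).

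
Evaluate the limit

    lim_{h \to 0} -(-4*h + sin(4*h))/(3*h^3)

32/9

Direct substitution gives 0/0.
Apply L'Hôpital: lim (4*cos(4*h) - 4)/(-9*h^2), still 0/0.
Apply L'Hôpital: lim (-16*sin(4*h))/(-18*h), still 0/0.
After 3 applications of L'Hôpital's rule the quotient is (-64*cos(4*h))/(-18); substituting h = 0 gives 32/9.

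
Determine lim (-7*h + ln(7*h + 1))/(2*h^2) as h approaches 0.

-49/4

Direct substitution gives 0/0.
Apply L'Hôpital: lim (-7 + 7/(7*h + 1))/(4*h), still 0/0.
After 2 applications of L'Hôpital's rule the quotient is (-49/(7*h + 1)^2)/(4); substituting h = 0 gives -49/4.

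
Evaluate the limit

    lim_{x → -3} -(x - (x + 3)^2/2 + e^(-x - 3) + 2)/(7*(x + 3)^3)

1/42

Direct substitution gives 0/0.
Apply L'Hôpital: lim (-x - e^(-x - 3) - 2)/(-21*(x + 3)^2), still 0/0.
Apply L'Hôpital: lim (e^(-x - 3) - 1)/(-42*x - 126), still 0/0.
After 3 applications of L'Hôpital's rule the quotient is (-e^(-x - 3))/(-42); substituting x = -3 gives 1/42.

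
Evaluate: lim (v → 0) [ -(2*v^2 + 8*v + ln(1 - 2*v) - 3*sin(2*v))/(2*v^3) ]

-2/3

Substitution gives 0/0; apply L'Hôpital's rule 3 times.
After differentiating numerator and denominator 3 times the quotient is (24*cos(2*v) + 16/(2*v - 1)^3)/(-12); at v = 0 this is -2/3.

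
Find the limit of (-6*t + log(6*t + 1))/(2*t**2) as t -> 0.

Direct substitution gives 0/0.
Apply L'Hôpital: lim (-6 + 6/(6*t + 1))/(4*t), still 0/0.
After 2 applications of L'Hôpital's rule the quotient is (-36/(6*t + 1)^2)/(4); substituting t = 0 gives -9.

-9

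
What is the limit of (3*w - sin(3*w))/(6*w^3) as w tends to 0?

3/4

Direct substitution gives 0/0.
Apply L'Hôpital: lim (3 - 3*cos(3*w))/(18*w^2), still 0/0.
Apply L'Hôpital: lim (9*sin(3*w))/(36*w), still 0/0.
After 3 applications of L'Hôpital's rule the quotient is (27*cos(3*w))/(36); substituting w = 0 gives 3/4.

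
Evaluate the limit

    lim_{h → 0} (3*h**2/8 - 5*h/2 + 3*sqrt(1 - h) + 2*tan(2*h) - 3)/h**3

Substitution gives 0/0 (the numerator vanishes to order 3).
Expand each term to order h^3: the coefficient of h^3 in 3·√(1 - h) is -3/16 and in 2·tan(2h) is 16/3.
Lower-order terms cancel with the polynomial part, so the numerator is (247/48)·h^3 + o(h^3), and the limit is (247/48)/(1) = 247/48.

247/48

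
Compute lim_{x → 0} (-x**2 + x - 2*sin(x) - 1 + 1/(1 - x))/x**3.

Substitution gives 0/0 (the numerator vanishes to order 3).
Expand each term to order x^3: the coefficient of x^3 in -2·sin(x) is 1/3 and in 1/(1 - x) is 1.
Lower-order terms cancel with the polynomial part, so the numerator is (4/3)·x^3 + o(x^3), and the limit is (4/3)/(1) = 4/3.

4/3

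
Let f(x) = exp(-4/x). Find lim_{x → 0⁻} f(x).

∞

As x → 0⁻, -4/(x) → +∞, so e^(-4/(x)) → ∞.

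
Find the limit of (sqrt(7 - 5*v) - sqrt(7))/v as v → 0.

-5*√(7)/14

A 0/0 form; rationalise with √(7 - 5v) + √7. This collapses the numerator to -5v, leaving -5/(√(7 - 5v) + √7) → -5/(2√7) = -5*√(7)/14.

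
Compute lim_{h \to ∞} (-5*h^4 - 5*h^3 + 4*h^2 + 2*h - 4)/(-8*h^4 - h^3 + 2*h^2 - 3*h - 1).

Numerator and denominator both have degree 4.
Dividing every term by h^4, all lower-order terms vanish and the limit is the ratio of leading coefficients, -5/(-8) = 5/8.

5/8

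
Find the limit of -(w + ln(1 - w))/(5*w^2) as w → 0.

1/10

Direct substitution gives 0/0.
Apply L'Hôpital: lim (1 - 1/(1 - w))/(-10*w), still 0/0.
After 2 applications of L'Hôpital's rule the quotient is (-1/(1 - w)^2)/(-10); substituting w = 0 gives 1/10.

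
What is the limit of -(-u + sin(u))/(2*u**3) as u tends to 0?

1/12

Direct substitution gives 0/0.
Apply L'Hôpital: lim (cos(u) - 1)/(-6*u^2), still 0/0.
Apply L'Hôpital: lim (-sin(u))/(-12*u), still 0/0.
After 3 applications of L'Hôpital's rule the quotient is (-cos(u))/(-12); substituting u = 0 gives 1/12.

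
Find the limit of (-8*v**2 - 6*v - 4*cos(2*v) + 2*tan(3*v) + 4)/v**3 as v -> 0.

18

Substitution gives 0/0; apply L'Hôpital's rule 3 times.
After differentiating numerator and denominator 3 times the quotient is (-32*sin(2*v) + 324*tan(3*v)^4 + 432*tan(3*v)^2 + 108)/(6); at v = 0 this is 18.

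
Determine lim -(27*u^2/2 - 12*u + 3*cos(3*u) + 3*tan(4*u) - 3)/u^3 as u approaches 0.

Substitution gives 0/0 (the numerator vanishes to order 3).
Expand each term to order u^3: the coefficient of u^3 in 3·cos(3u) is 0 and in 3·tan(4u) is 64.
Lower-order terms cancel with the polynomial part, so the numerator is (64)·u^3 + o(u^3), and the limit is (64)/(-1) = -64.

-64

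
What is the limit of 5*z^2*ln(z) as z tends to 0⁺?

0

This is a 0·(−∞) form. Rewrite as 5·ln(z) / z^(−2) and apply L'Hôpital:
the derivative quotient is 5·(1/z) / (−2·z^(−3)) = (-5/2)·z^2 → 0.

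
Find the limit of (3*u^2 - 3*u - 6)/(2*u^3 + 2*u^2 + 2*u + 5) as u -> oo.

The denominator has degree 3 and the numerator degree 2. Dividing numerator and denominator by u^3 sends every term to 0 except the leading denominator term, so the limit is 0.

0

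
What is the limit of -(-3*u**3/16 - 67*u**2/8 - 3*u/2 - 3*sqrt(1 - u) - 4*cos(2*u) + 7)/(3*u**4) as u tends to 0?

979/1152

Substitution gives 0/0; apply L'Hôpital's rule 4 times.
After differentiating numerator and denominator 4 times the quotient is (-64*cos(2*u) + 45/(16*(1 - u)^(7/2)))/(-72); at u = 0 this is 979/1152.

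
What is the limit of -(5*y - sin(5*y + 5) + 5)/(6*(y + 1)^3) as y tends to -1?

Direct substitution gives 0/0.
Apply L'Hôpital: lim (5 - 5*cos(5*y + 5))/(-18*(y + 1)^2), still 0/0.
Apply L'Hôpital: lim (25*sin(5*y + 5))/(-36*y - 36), still 0/0.
After 3 applications of L'Hôpital's rule the quotient is (125*cos(5*y + 5))/(-36); substituting y = -1 gives -125/36.

-125/36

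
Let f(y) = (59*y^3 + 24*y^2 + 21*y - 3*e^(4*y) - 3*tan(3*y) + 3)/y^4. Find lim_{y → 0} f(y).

Substitution gives 0/0; apply L'Hôpital's rule 4 times.
After differentiating numerator and denominator 4 times the quotient is (-768*e^(4*y) - 5832*tan(3*y)^5 - 9720*tan(3*y)^3 - 3888*tan(3*y))/(24); at y = 0 this is -32.

-32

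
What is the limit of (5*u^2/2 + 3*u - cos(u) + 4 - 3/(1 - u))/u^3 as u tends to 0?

-3

Substitution gives 0/0 (the numerator vanishes to order 3).
Expand each term to order u^3: the coefficient of u^3 in −cos(u) is 0 and in -3·1/(1 - u) is -3.
Lower-order terms cancel with the polynomial part, so the numerator is (-3)·u^3 + o(u^3), and the limit is (-3)/(1) = -3.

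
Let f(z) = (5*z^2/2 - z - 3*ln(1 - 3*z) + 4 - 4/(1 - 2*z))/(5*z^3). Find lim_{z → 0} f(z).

-1

Substitution gives 0/0 (the numerator vanishes to order 3).
Expand each term to order z^3: the coefficient of z^3 in -3·ln(1 - 3z) is 27 and in -4·1/(1 - 2z) is -32.
Lower-order terms cancel with the polynomial part, so the numerator is (-5)·z^3 + o(z^3), and the limit is (-5)/(5) = -1.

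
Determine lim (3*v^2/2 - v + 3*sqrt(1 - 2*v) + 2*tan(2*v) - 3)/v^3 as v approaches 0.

Substitution gives 0/0 (the numerator vanishes to order 3).
Expand each term to order v^3: the coefficient of v^3 in 2·tan(2v) is 16/3 and in 3·√(1 - 2v) is -3/2.
Lower-order terms cancel with the polynomial part, so the numerator is (23/6)·v^3 + o(v^3), and the limit is (23/6)/(1) = 23/6.

23/6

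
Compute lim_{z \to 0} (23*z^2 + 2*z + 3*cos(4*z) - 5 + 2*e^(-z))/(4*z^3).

-1/12

Substitution gives 0/0; apply L'Hôpital's rule 3 times.
After differentiating numerator and denominator 3 times the quotient is (192*sin(4*z) - 2*e^(-z))/(24); at z = 0 this is -1/12.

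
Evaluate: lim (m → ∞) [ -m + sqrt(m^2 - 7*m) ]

-7/2

An ∞ − ∞ form. Rationalising with the conjugate, the difference becomes (-7m) / (√(m^2 - 7*m) + m).
For large m the denominator behaves like 2·m, so the quotient tends to -7/2 = -7/2.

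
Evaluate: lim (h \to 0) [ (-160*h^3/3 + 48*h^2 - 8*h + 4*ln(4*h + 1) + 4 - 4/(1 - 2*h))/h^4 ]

-320

Substitution gives 0/0; apply L'Hôpital's rule 4 times.
After differentiating numerator and denominator 4 times the quotient is (-6144/(4*h + 1)^4 + 1536/(2*h - 1)^5)/(24); at h = 0 this is -320.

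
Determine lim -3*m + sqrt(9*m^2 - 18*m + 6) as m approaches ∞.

-3

An ∞ − ∞ form. Rationalising with the conjugate, the difference becomes (-18m + 6) / (√(9*m^2 - 18*m + 6) + 3m).
For large m the denominator behaves like 2·3m, so the quotient tends to -18/6 = -3.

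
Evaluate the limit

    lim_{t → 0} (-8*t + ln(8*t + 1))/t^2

-32

Direct substitution gives 0/0.
Apply L'Hôpital: lim (-8 + 8/(8*t + 1))/(2*t), still 0/0.
After 2 applications of L'Hôpital's rule the quotient is (-64/(8*t + 1)^2)/(2); substituting t = 0 gives -32.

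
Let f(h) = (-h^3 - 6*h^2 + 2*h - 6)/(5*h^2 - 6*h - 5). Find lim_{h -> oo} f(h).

-∞

The numerator has higher degree (3 > 2); the quotient behaves like (-1/(5))·h^1 for large |h|.
As h → +∞ this diverges to -∞.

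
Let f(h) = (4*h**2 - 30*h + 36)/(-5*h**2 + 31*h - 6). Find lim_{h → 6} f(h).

Since h = 6 makes numerator and denominator zero, (h - 6) divides both.
Cancelling it gives (4*h - 6)/(1 - 5*h); now plug in h = 6 to get -18/29.

-18/29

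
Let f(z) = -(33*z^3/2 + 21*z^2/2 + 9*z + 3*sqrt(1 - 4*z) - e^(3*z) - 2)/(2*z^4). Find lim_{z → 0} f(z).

Substitution gives 0/0; apply L'Hôpital's rule 4 times.
After differentiating numerator and denominator 4 times the quotient is (-81*e^(3*z) - 720/(1 - 4*z)^(7/2))/(-48); at z = 0 this is 267/16.

267/16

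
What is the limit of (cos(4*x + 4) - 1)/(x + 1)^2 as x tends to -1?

-8

Direct substitution gives 0/0.
Apply L'Hôpital: lim (-4*sin(4*x + 4))/(2*x + 2), still 0/0.
After 2 applications of L'Hôpital's rule the quotient is (-16*cos(4*x + 4))/(2); substituting x = -1 gives -8.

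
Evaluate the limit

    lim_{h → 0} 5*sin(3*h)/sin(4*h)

Substitution gives 0/0.
Divide numerator and denominator by h: sin(3h)/h → 3 and sin(4h)/h → 4, so the limit is 5·3/4 = 15/4.

15/4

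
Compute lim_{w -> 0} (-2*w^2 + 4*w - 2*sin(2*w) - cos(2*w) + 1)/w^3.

8/3

Substitution gives 0/0 (the numerator vanishes to order 3).
Expand each term to order w^3: the coefficient of w^3 in -2·sin(2w) is 8/3 and in −cos(2w) is 0.
Lower-order terms cancel with the polynomial part, so the numerator is (8/3)·w^3 + o(w^3), and the limit is (8/3)/(1) = 8/3.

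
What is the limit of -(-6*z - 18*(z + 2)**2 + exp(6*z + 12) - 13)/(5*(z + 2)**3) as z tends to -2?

-36/5

Direct substitution gives 0/0.
Apply L'Hôpital: lim (-36*z + 6*e^(6*z + 12) - 78)/(-15*(z + 2)^2), still 0/0.
Apply L'Hôpital: lim (36*e^(6*z + 12) - 36)/(-30*z - 60), still 0/0.
After 3 applications of L'Hôpital's rule the quotient is (216*e^(6*z + 12))/(-30); substituting z = -2 gives -36/5.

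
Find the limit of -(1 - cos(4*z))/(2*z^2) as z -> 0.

-4

Substitution gives 0/0.
Use (1 − cos u)/u² → 1/2 with u = 4z: the limit is 4²/(2·(-2)) = -4.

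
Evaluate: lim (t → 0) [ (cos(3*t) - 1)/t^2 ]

Direct substitution gives 0/0.
Apply L'Hôpital: lim (-3*sin(3*t))/(2*t), still 0/0.
After 2 applications of L'Hôpital's rule the quotient is (-9*cos(3*t))/(2); substituting t = 0 gives -9/2.

-9/2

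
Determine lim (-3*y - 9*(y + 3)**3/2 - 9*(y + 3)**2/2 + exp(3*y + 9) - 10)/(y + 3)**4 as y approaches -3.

Direct substitution gives 0/0.
Apply L'Hôpital: lim (-9*y - 27*(y + 3)^2/2 + 3*e^(3*y + 9) - 30)/(4*(y + 3)^3), still 0/0.
Apply L'Hôpital: lim (-27*y + 9*e^(3*y + 9) - 90)/(12*(y + 3)^2), still 0/0.
Apply L'Hôpital: lim (27*e^(3*y + 9) - 27)/(24*y + 72), still 0/0.
After 4 applications of L'Hôpital's rule the quotient is (81*e^(3*y + 9))/(24); substituting y = -3 gives 27/8.

27/8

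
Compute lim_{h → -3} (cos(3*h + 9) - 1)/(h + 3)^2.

Direct substitution gives 0/0.
Apply L'Hôpital: lim (-3*sin(3*h + 9))/(2*h + 6), still 0/0.
After 2 applications of L'Hôpital's rule the quotient is (-9*cos(3*h + 9))/(2); substituting h = -3 gives -9/2.

-9/2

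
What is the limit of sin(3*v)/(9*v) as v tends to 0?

1/3

Substitution gives 0/0.
Write it as (3/9)·sin(3v)/(3v); since sin(u)/u → 1, the limit is 1/3.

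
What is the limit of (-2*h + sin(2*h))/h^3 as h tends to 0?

-4/3

Direct substitution gives 0/0.
Apply L'Hôpital: lim (2*cos(2*h) - 2)/(3*h^2), still 0/0.
Apply L'Hôpital: lim (-4*sin(2*h))/(6*h), still 0/0.
After 3 applications of L'Hôpital's rule the quotient is (-8*cos(2*h))/(6); substituting h = 0 gives -4/3.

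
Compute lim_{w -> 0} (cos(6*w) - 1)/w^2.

-18

Direct substitution gives 0/0.
Apply L'Hôpital: lim (-6*sin(6*w))/(2*w), still 0/0.
After 2 applications of L'Hôpital's rule the quotient is (-36*cos(6*w))/(2); substituting w = 0 gives -18.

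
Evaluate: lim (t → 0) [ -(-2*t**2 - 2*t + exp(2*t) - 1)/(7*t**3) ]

-4/21

Direct substitution gives 0/0.
Apply L'Hôpital: lim (-4*t + 2*e^(2*t) - 2)/(-21*t^2), still 0/0.
Apply L'Hôpital: lim (4*e^(2*t) - 4)/(-42*t), still 0/0.
After 3 applications of L'Hôpital's rule the quotient is (8*e^(2*t))/(-42); substituting t = 0 gives -4/21.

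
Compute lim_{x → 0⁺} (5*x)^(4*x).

Base → 0⁺ and exponent → 0⁺: a 0^0 form.
Take logs: 4x·ln(5x). This is 0·(−∞); rewriting as ln(5x)/(1/(4x)) and applying L'Hôpital gives 0.
Hence the limit is e^0 = 1.

1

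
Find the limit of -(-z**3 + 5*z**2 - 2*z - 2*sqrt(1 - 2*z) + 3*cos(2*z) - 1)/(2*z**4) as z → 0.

Substitution gives 0/0 (the numerator vanishes to order 4).
Expand each term to order z^4: the coefficient of z^4 in -2·√(1 - 2z) is 5/4 and in 3·cos(2z) is 2.
Lower-order terms cancel with the polynomial part, so the numerator is (13/4)·z^4 + o(z^4), and the limit is (13/4)/(-2) = -13/8.

-13/8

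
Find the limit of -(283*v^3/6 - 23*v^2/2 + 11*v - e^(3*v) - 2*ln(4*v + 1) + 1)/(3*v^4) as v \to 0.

-997/24

Substitution gives 0/0; apply L'Hôpital's rule 4 times.
After differentiating numerator and denominator 4 times the quotient is (-81*e^(3*v) + 3072/(4*v + 1)^4)/(-72); at v = 0 this is -997/24.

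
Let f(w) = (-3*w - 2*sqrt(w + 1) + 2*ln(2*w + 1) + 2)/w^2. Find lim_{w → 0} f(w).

-15/4

Substitution gives 0/0 (the numerator vanishes to order 2).
Expand each term to order w^2: the coefficient of w^2 in -2·√(1 + w) is 1/4 and in 2·ln(1 + 2w) is -4.
Lower-order terms cancel with the polynomial part, so the numerator is (-15/4)·w^2 + o(w^2), and the limit is (-15/4)/(1) = -15/4.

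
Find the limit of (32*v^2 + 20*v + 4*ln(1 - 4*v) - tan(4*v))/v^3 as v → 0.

-320/3

Substitution gives 0/0; apply L'Hôpital's rule 3 times.
After differentiating numerator and denominator 3 times the quotient is (-256*tan(4*v)^2/cos(4*v)^2 - 128/cos(4*v)^4 + 512/(4*v - 1)^3)/(6); at v = 0 this is -320/3.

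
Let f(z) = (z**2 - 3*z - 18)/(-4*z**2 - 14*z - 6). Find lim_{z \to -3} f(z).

-9/10

At z = -3 both the top and bottom vanish — a removable singularity. Factoring out (z + 3) from each leaves (z - 6)/(-4*z - 2), which at z = -3 equals -9/10.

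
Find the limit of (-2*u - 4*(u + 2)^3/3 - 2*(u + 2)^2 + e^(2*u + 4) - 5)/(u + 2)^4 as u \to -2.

Direct substitution gives 0/0.
Apply L'Hôpital: lim (-4*u - 4*(u + 2)^2 + 2*e^(2*u + 4) - 10)/(4*(u + 2)^3), still 0/0.
Apply L'Hôpital: lim (-8*u + 4*e^(2*u + 4) - 20)/(12*(u + 2)^2), still 0/0.
Apply L'Hôpital: lim (8*e^(2*u + 4) - 8)/(24*u + 48), still 0/0.
After 4 applications of L'Hôpital's rule the quotient is (16*e^(2*u + 4))/(24); substituting u = -2 gives 2/3.

2/3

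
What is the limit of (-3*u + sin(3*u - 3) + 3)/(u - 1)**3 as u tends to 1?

-9/2

Direct substitution gives 0/0.
Apply L'Hôpital: lim (3*cos(3*u - 3) - 3)/(3*(u - 1)^2), still 0/0.
Apply L'Hôpital: lim (-9*sin(3*u - 3))/(6*u - 6), still 0/0.
After 3 applications of L'Hôpital's rule the quotient is (-27*cos(3*u - 3))/(6); substituting u = 1 gives -9/2.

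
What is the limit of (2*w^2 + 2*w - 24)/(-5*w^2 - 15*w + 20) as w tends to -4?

-14/25

Direct substitution gives 0/0, so factor. Both numerator and denominator have (w + 4) as a factor.
After cancelling, the expression reduces to (2*w - 6)/(5 - 5*w).
Substituting w = -4 gives -14/25.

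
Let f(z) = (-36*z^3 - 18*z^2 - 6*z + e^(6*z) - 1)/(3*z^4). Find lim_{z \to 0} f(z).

Direct substitution gives 0/0.
Apply L'Hôpital: lim (-108*z^2 - 36*z + 6*e^(6*z) - 6)/(12*z^3), still 0/0.
Apply L'Hôpital: lim (-216*z + 36*e^(6*z) - 36)/(36*z^2), still 0/0.
Apply L'Hôpital: lim (216*e^(6*z) - 216)/(72*z), still 0/0.
After 4 applications of L'Hôpital's rule the quotient is (1296*e^(6*z))/(72); substituting z = 0 gives 18.

18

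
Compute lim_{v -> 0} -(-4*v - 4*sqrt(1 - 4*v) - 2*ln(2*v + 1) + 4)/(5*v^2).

-12/5

Substitution gives 0/0 (the numerator vanishes to order 2).
Expand each term to order v^2: the coefficient of v^2 in -4·√(1 - 4v) is 8 and in -2·ln(1 + 2v) is 4.
Lower-order terms cancel with the polynomial part, so the numerator is (12)·v^2 + o(v^2), and the limit is (12)/(-5) = -12/5.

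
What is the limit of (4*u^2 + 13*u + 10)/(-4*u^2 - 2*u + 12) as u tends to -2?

Direct substitution gives 0/0, so factor. Both numerator and denominator have (u + 2) as a factor.
After cancelling, the expression reduces to (4*u + 5)/(6 - 4*u).
Substituting u = -2 gives -3/14.

-3/14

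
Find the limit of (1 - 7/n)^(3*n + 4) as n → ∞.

e^(-21)

Write it as [(1 - 7/n)^n]^(3) · (1 - 7/n)^(4). The bracketed term tends to e^(-7) and the second factor to 1, so the limit is e^(-21).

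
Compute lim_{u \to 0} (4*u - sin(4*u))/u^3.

32/3

Direct substitution gives 0/0.
Apply L'Hôpital: lim (4 - 4*cos(4*u))/(3*u^2), still 0/0.
Apply L'Hôpital: lim (16*sin(4*u))/(6*u), still 0/0.
After 3 applications of L'Hôpital's rule the quotient is (64*cos(4*u))/(6); substituting u = 0 gives 32/3.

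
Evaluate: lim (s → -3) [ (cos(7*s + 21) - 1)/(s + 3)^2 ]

-49/2

Direct substitution gives 0/0.
Apply L'Hôpital: lim (-7*sin(7*s + 21))/(2*s + 6), still 0/0.
After 2 applications of L'Hôpital's rule the quotient is (-49*cos(7*s + 21))/(2); substituting s = -3 gives -49/2.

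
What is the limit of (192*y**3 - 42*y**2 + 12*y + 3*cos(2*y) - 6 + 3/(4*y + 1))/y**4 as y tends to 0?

770

Substitution gives 0/0 (the numerator vanishes to order 4).
Expand each term to order y^4: the coefficient of y^4 in 3·1/(1 + 4y) is 768 and in 3·cos(2y) is 2.
Lower-order terms cancel with the polynomial part, so the numerator is (770)·y^4 + o(y^4), and the limit is (770)/(1) = 770.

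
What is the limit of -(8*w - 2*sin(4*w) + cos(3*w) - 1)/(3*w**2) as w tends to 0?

3/2

Substitution gives 0/0 (the numerator vanishes to order 2).
Expand each term to order w^2: the coefficient of w^2 in -2·sin(4w) is 0 and in cos(3w) is -9/2.
Lower-order terms cancel with the polynomial part, so the numerator is (-9/2)·w^2 + o(w^2), and the limit is (-9/2)/(-3) = 3/2.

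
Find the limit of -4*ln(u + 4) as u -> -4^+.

∞

As u → -4⁺, u + 4 → 0⁺ and ln(u + 4) → −∞.
Multiplying by -4 gives ∞.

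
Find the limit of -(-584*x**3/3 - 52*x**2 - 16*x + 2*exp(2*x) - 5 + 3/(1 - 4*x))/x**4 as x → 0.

Substitution gives 0/0 (the numerator vanishes to order 4).
Expand each term to order x^4: the coefficient of x^4 in 3·1/(1 - 4x) is 768 and in 2·e^(2x) is 4/3.
Lower-order terms cancel with the polynomial part, so the numerator is (2308/3)·x^4 + o(x^4), and the limit is (2308/3)/(-1) = -2308/3.

-2308/3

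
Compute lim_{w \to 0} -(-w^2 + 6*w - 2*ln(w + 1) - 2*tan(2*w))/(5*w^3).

6/5

Substitution gives 0/0 (the numerator vanishes to order 3).
Expand each term to order w^3: the coefficient of w^3 in -2·tan(2w) is -16/3 and in -2·ln(1 + w) is -2/3.
Lower-order terms cancel with the polynomial part, so the numerator is (-6)·w^3 + o(w^3), and the limit is (-6)/(-5) = 6/5.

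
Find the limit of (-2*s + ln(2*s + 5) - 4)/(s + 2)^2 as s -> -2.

-2

Direct substitution gives 0/0.
Apply L'Hôpital: lim (-2 + 2/(2*s + 5))/(2*s + 4), still 0/0.
After 2 applications of L'Hôpital's rule the quotient is (-4/(2*s + 5)^2)/(2); substituting s = -2 gives -2.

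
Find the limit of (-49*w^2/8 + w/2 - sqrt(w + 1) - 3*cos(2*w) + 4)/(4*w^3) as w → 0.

Substitution gives 0/0; apply L'Hôpital's rule 3 times.
After differentiating numerator and denominator 3 times the quotient is (-24*sin(2*w) - 3/(8*(w + 1)^(5/2)))/(24); at w = 0 this is -1/64.

-1/64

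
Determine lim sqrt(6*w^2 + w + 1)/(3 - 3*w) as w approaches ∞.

-√(6)/3

For large |w|, √(6*w^2 + w + 1) ≈ √6·|w| and the denominator ≈ -3w.
Since w → +∞, |w| = w, giving √6/(-3) = -√(6)/3.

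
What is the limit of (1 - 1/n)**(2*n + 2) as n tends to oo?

e^(-2)

Write it as [(1 - 1/n)^n]^(2) · (1 - 1/n)^(2). The bracketed term tends to e^(-1) and the second factor to 1, so the limit is e^(-2).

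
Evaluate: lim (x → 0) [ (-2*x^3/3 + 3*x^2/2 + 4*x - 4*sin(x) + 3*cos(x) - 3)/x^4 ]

Substitution gives 0/0 (the numerator vanishes to order 4).
Expand each term to order x^4: the coefficient of x^4 in 3·cos(x) is 1/8 and in -4·sin(x) is 0.
Lower-order terms cancel with the polynomial part, so the numerator is (1/8)·x^4 + o(x^4), and the limit is (1/8)/(1) = 1/8.

1/8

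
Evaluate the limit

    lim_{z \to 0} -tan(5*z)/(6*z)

-5/6

Substitution gives 0/0.
Since tan(u)/u → 1 as u → 0, tan(5z)/(5z) → 1 and the limit is 5/(-6) = -5/6.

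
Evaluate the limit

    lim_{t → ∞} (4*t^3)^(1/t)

1

Base → ∞ and exponent → 0: an ∞^0 form.
Take logs: (1/t)·ln(4·t^3) = (ln 4 + 3·ln t)/t → 0.
So the limit is e^0 = 1.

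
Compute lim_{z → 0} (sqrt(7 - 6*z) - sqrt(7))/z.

A 0/0 form; rationalise with √(7 - 6z) + √7. This collapses the numerator to -6z, leaving -6/(√(7 - 6z) + √7) → -6/(2√7) = -3*√(7)/7.

-3*√(7)/7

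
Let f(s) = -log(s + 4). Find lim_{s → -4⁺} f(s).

As s → -4⁺, s + 4 → 0⁺ and ln(s + 4) → −∞.
Multiplying by -1 gives ∞.

∞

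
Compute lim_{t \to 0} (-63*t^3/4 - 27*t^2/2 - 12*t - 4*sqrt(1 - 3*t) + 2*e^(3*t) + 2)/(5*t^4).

Substitution gives 0/0 (the numerator vanishes to order 4).
Expand each term to order t^4: the coefficient of t^4 in 2·e^(3t) is 27/4 and in -4·√(1 - 3t) is 405/32.
Lower-order terms cancel with the polynomial part, so the numerator is (621/32)·t^4 + o(t^4), and the limit is (621/32)/(5) = 621/160.

621/160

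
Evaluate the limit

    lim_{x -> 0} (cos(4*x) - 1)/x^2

-8

Direct substitution gives 0/0.
Apply L'Hôpital: lim (-4*sin(4*x))/(2*x), still 0/0.
After 2 applications of L'Hôpital's rule the quotient is (-16*cos(4*x))/(2); substituting x = 0 gives -8.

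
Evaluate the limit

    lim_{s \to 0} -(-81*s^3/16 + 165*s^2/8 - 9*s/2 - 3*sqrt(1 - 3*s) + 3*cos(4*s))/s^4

-5311/128

Substitution gives 0/0; apply L'Hôpital's rule 4 times.
After differentiating numerator and denominator 4 times the quotient is (768*cos(4*s) + 3645/(16*(1 - 3*s)^(7/2)))/(-24); at s = 0 this is -5311/128.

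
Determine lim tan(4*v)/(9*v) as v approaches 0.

4/9

Substitution gives 0/0.
Since tan(u)/u → 1 as u → 0, tan(4v)/(4v) → 1 and the limit is 4/9.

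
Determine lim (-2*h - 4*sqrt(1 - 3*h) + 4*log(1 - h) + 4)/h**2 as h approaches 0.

5/2

Substitution gives 0/0 (the numerator vanishes to order 2).
Expand each term to order h^2: the coefficient of h^2 in 4·ln(1 - h) is -2 and in -4·√(1 - 3h) is 9/2.
Lower-order terms cancel with the polynomial part, so the numerator is (5/2)·h^2 + o(h^2), and the limit is (5/2)/(1) = 5/2.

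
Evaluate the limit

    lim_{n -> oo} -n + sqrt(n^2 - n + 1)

An ∞ − ∞ form. Rationalising with the conjugate, the difference becomes (-n + 1) / (√(n^2 - n + 1) + n).
For large n the denominator behaves like 2·n, so the quotient tends to -1/2 = -1/2.

-1/2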